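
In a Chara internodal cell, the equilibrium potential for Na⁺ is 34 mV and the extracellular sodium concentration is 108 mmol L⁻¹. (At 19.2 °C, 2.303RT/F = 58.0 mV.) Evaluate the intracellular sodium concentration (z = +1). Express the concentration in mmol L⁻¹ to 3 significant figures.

Nernst: E = (58.0/1) · log₁₀([out]/[in]), so log₁₀([out]/[in]) = 34.0 × 1 / 58.0 = 0.5862.
[out]/[in] = 10^(0.5862) = 3.857.
[in] = 108 / 3.857 = 28 mmol L⁻¹.

28.0 mmol L⁻¹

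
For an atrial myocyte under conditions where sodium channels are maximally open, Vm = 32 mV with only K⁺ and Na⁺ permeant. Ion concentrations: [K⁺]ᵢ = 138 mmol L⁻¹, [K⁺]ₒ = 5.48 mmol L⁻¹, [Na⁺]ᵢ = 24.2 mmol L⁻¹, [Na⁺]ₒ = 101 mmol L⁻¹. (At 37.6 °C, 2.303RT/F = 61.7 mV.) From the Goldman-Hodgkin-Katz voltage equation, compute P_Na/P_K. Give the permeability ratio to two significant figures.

21

Let α = P_Na/P_K. GHK: Vm = 61.7·log₁₀[(Kₒ + α·Naₒ)/(Kᵢ + α·Naᵢ)].
10^(Vm/61.7) = 10^(32.0/61.7) = 3.3009
So 3.3009·(Kᵢ + α·Naᵢ) = Kₒ + α·Naₒ → α = (3.3009·138.0 − 5.48) / (101.0 − 3.3009·24.2)
α = (455.5 − 5.48) / (101.0 − 79.88) = 450.1/21.12 = 21.31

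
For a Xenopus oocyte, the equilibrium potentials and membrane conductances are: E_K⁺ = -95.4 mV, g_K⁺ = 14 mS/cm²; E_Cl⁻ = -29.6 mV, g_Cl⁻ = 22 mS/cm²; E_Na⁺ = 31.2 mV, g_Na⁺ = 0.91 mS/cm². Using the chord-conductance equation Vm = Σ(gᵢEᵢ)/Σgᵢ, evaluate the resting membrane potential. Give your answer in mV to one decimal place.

Σ gᵢEᵢ = 14·(-95.4) + 22·(-29.6) + 0.91·(31.2) = -1958.41
Σ gᵢ = 14 + 22 + 0.91 = 36.91
Vm = -1958.41 / 36.91 = -53.06 mV

-53.1 mV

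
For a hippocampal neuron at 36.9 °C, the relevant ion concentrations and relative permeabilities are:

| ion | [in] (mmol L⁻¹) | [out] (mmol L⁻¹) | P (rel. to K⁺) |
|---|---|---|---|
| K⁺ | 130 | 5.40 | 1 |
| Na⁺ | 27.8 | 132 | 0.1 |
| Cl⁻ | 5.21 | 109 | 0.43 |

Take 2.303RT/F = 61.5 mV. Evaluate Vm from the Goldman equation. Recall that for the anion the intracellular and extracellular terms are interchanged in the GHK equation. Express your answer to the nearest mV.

-58 mV

Vm = 61.5 · log₁₀[(Σ P·[cation]ₒ + Σ P·[anion]ᵢ) / (Σ P·[cation]ᵢ + Σ P·[anion]ₒ)]
Numerator = 1×5.40 + 0.1×132 + 0.43×5.21 = 20.84
Denominator = 1×130 + 0.1×27.8 + 0.43×109 = 179.7
Vm = 61.5 · log₁₀(0.11601) = 61.5 × (-0.9355) = -57.53 mV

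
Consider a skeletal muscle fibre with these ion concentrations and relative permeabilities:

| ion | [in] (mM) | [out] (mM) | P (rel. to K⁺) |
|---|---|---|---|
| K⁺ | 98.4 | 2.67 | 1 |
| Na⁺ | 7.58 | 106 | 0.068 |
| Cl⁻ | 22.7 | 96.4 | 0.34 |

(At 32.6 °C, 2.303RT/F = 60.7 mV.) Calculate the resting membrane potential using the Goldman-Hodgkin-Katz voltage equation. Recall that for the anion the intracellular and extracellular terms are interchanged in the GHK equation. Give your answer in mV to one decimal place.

Vm = 60.7 · log₁₀[(Σ P·[cation]ₒ + Σ P·[anion]ᵢ) / (Σ P·[cation]ᵢ + Σ P·[anion]ₒ)]
Numerator = 1×2.67 + 0.068×106 + 0.34×22.7 = 17.6
Denominator = 1×98.4 + 0.068×7.58 + 0.34×96.4 = 131.7
Vm = 60.7 · log₁₀(0.13362) = 60.7 × (-0.8741) = -53.06 mV

-53.1 mV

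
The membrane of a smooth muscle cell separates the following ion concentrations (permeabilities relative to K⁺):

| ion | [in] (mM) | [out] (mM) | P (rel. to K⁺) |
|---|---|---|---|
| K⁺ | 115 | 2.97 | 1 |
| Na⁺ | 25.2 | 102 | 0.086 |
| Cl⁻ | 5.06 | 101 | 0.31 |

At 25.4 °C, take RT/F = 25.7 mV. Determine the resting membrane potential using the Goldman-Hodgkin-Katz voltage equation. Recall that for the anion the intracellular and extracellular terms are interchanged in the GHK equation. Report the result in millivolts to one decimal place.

-62.0 mV

Vm = 25.7 · ln[(Σ P·[cation]ₒ + Σ P·[anion]ᵢ) / (Σ P·[cation]ᵢ + Σ P·[anion]ₒ)]
Numerator = 1×2.97 + 0.086×102 + 0.31×5.06 = 13.31
Denominator = 1×115 + 0.086×25.2 + 0.31×101 = 148.5
Vm = 25.7 · ln(0.089647) = 25.7 × (-2.4119) = -61.99 mV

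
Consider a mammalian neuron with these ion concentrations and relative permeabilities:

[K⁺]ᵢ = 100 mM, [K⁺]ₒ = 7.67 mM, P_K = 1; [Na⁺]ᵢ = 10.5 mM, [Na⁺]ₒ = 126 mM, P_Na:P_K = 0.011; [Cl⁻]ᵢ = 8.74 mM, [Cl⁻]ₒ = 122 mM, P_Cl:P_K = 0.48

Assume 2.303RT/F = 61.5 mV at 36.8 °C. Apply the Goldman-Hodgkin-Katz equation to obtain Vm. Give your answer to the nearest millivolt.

-66 mV

Vm = 61.5 · log₁₀[(Σ P·[cation]ₒ + Σ P·[anion]ᵢ) / (Σ P·[cation]ᵢ + Σ P·[anion]ₒ)]
Numerator = 1×7.67 + 0.011×126 + 0.48×8.74 = 13.25
Denominator = 1×100 + 0.011×10.5 + 0.48×122 = 158.7
Vm = 61.5 · log₁₀(0.083511) = 61.5 × (-1.0783) = -66.31 mV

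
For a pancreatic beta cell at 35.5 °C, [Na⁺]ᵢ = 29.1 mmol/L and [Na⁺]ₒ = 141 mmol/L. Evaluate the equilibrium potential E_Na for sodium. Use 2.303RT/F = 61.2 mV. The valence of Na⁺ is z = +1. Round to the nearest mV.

E = (61.2/z) · log₁₀([Na⁺]_out/[Na⁺]_in) with z = +1.
= (61.2/1) · log₁₀(141/29.1) = 61.20 · log₁₀(4.845)
= 61.20 · (0.6853) = 41.94 mV

42 mV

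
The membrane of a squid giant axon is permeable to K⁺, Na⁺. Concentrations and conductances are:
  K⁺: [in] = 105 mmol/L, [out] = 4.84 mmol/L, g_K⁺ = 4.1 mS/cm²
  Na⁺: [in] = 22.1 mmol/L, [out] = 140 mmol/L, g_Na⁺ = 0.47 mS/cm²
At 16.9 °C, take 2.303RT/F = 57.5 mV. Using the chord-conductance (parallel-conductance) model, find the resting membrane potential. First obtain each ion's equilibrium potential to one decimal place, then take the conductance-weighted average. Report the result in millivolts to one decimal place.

-64.2 mV

E_K⁺ = (57.5/1)·log₁₀(4.84/105) = -76.8 mV
E_Na⁺ = (57.5/1)·log₁₀(140/22.1) = 46.1 mV
Vm = (Σ gᵢEᵢ)/(Σ gᵢ) = (4.1·-76.8 + 0.47·46.1) / (4.1 + 0.47)
= -293.21 / 4.57 = -64.16 mV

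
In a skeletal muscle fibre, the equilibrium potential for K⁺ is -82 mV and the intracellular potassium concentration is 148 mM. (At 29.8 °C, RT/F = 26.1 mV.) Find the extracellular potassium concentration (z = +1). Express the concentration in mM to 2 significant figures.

6.4 mM

Nernst: E = (26.1/1) · ln([out]/[in]), so ln([out]/[in]) = -82.0 × 1 / 26.1 = -3.1418.
[out]/[in] = e^(-3.1418) = 0.04321.
[out] = 0.04321 × 148 = 6.395 mM.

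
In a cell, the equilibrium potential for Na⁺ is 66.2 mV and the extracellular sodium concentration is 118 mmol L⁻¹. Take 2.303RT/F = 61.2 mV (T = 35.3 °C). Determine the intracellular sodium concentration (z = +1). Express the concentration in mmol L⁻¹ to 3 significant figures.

Nernst: E = (61.2/1) · log₁₀([out]/[in]), so log₁₀([out]/[in]) = 66.2 × 1 / 61.2 = 1.0817.
[out]/[in] = 10^(1.0817) = 12.07.
[in] = 118 / 12.07 = 9.776 mmol L⁻¹.

9.78 mmol L⁻¹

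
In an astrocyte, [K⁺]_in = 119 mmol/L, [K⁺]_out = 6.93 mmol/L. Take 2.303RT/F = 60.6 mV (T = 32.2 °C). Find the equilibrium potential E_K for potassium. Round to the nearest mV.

-75 mV

E = (60.6/z) · log₁₀([K⁺]_out/[K⁺]_in) with z = +1.
= (60.6/1) · log₁₀(6.93/119) = 60.60 · log₁₀(0.05824)
= 60.60 · (-1.2348) = -74.83 mV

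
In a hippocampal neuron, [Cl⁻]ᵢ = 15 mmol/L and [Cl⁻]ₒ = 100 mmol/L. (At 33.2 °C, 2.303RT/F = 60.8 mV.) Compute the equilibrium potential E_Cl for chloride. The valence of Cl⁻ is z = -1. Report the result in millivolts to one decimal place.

E = (60.8/z) · log₁₀([Cl⁻]_out/[Cl⁻]_in) with z = -1.
For an anion, dividing by z = -1 reverses the sign.
= (60.8/-1) · log₁₀(100/15) = -60.80 · log₁₀(6.667)
= -60.80 · (0.8239) = -50.09 mV

-50.1 mV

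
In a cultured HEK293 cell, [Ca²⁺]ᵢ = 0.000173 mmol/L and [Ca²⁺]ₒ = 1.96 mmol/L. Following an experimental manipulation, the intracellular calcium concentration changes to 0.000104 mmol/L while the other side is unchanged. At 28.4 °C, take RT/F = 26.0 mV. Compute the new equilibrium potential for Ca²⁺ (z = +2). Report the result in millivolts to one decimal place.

128.0 mV

After the shift: [Ca²⁺]_out = 1.96, [Ca²⁺]_in = 0.000104 mmol/L.
E_new = (26.0/2)·ln(1.96/0.000104) = 13.00 · (9.8441) = 127.97 mV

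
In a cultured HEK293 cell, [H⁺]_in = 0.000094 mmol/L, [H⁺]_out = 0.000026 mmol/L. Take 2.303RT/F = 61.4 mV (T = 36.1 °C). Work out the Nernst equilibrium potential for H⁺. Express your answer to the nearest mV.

E = (61.4/z) · log₁₀([H⁺]_out/[H⁺]_in) with z = +1.
= (61.4/1) · log₁₀(0.000026/0.000094) = 61.40 · log₁₀(0.2766)
= 61.40 · (-0.5582) = -34.27 mV

-34 mV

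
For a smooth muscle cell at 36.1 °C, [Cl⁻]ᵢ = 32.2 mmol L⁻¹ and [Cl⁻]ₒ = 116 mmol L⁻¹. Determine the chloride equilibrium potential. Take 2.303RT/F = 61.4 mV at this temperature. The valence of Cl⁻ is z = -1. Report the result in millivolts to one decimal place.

E = (61.4/z) · log₁₀([Cl⁻]_out/[Cl⁻]_in) with z = -1.
For an anion, dividing by z = -1 reverses the sign.
= (61.4/-1) · log₁₀(116/32.2) = -61.40 · log₁₀(3.602)
= -61.40 · (0.5566) = -34.18 mV

-34.2 mV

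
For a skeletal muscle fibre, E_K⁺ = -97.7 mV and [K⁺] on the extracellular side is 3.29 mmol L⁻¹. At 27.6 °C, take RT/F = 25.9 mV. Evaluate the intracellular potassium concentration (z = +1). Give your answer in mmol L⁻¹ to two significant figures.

Nernst: E = (25.9/1) · ln([out]/[in]), so ln([out]/[in]) = -97.7 × 1 / 25.9 = -3.7722.
[out]/[in] = e^(-3.7722) = 0.023.
[in] = 3.29 / 0.023 = 143 mmol L⁻¹.

140 mmol L⁻¹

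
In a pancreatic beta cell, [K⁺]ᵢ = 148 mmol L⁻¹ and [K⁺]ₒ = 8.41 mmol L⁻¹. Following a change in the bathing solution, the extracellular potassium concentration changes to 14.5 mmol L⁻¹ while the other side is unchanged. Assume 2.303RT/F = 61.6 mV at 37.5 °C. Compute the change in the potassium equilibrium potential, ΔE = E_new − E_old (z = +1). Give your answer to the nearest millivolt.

E_old = (61.6/1)·log₁₀(8.41/148) = -76.72 mV
E_new = (61.6/1)·log₁₀(14.5/148) = -62.15 mV
ΔE = -62.15 − (-76.72) = 14.57 mV

15 mV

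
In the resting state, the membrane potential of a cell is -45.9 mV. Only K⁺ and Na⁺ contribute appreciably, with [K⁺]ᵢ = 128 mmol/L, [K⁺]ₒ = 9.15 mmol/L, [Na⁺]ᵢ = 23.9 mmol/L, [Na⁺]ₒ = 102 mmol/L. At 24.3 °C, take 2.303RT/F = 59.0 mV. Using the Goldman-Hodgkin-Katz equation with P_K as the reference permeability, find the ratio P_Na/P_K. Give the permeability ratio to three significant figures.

Let α = P_Na/P_K. GHK: Vm = 59.0·log₁₀[(Kₒ + α·Naₒ)/(Kᵢ + α·Naᵢ)].
10^(Vm/59.0) = 10^(-45.9/59.0) = 0.16674
So 0.16674·(Kᵢ + α·Naᵢ) = Kₒ + α·Naₒ → α = (0.16674·128.0 − 9.15) / (102.0 − 0.16674·23.9)
α = (21.34 − 9.15) / (102.0 − 3.985) = 12.19/98.01 = 0.1244

0.124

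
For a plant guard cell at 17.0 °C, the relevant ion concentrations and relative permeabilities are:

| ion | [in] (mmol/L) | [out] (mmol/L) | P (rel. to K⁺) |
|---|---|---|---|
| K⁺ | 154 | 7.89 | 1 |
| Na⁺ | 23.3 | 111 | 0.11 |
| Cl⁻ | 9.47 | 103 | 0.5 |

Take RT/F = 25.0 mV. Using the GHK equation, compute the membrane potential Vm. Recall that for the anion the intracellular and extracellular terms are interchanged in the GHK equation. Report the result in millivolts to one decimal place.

Vm = 25.0 · ln[(Σ P·[cation]ₒ + Σ P·[anion]ᵢ) / (Σ P·[cation]ᵢ + Σ P·[anion]ₒ)]
Numerator = 1×7.89 + 0.11×111 + 0.5×9.47 = 24.84
Denominator = 1×154 + 0.11×23.3 + 0.5×103 = 208.1
Vm = 25.0 · ln(0.11936) = 25.0 × (-2.1256) = -53.14 mV

-53.1 mV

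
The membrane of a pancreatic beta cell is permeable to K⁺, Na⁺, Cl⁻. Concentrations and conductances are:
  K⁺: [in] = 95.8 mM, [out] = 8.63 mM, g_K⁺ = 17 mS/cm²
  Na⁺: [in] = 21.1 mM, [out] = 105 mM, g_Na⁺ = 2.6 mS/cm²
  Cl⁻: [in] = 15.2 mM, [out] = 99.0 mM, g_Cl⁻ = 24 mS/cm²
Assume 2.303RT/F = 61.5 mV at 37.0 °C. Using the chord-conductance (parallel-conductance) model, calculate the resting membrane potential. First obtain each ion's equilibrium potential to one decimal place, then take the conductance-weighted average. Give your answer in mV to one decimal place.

E_K⁺ = (61.5/1)·log₁₀(8.63/95.8) = -64.3 mV
E_Na⁺ = (61.5/1)·log₁₀(105/21.1) = 42.9 mV
E_Cl⁻ = (61.5/-1)·log₁₀(99.0/15.2) = -50.0 mV
Vm = (Σ gᵢEᵢ)/(Σ gᵢ) = (17·-64.3 + 2.6·42.9 + 24·-50.0) / (17 + 2.6 + 24)
= -2181.56 / 43.6 = -50.04 mV

-50.0 mV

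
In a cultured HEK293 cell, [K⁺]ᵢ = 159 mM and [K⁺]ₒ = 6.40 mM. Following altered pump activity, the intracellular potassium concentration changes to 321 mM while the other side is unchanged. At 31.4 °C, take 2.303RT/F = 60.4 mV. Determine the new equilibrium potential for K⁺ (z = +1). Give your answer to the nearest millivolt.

After the shift: [K⁺]_out = 6.40, [K⁺]_in = 321 mM.
E_new = (60.4/1)·log₁₀(6.40/321) = 60.40 · (-1.7003) = -102.70 mV

-103 mV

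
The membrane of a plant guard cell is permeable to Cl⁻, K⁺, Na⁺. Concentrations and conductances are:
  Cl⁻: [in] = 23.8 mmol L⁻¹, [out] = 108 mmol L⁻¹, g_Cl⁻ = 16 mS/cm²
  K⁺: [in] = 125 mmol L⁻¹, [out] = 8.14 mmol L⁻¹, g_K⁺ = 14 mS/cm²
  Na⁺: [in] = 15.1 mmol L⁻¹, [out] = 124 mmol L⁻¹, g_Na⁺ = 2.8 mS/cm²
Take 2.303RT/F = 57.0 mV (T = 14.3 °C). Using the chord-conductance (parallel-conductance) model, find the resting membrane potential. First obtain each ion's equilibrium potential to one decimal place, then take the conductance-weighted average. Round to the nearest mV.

E_Cl⁻ = (57.0/-1)·log₁₀(108/23.8) = -37.4 mV
E_K⁺ = (57.0/1)·log₁₀(8.14/125) = -67.6 mV
E_Na⁺ = (57.0/1)·log₁₀(124/15.1) = 52.1 mV
Vm = (Σ gᵢEᵢ)/(Σ gᵢ) = (16·-37.4 + 14·-67.6 + 2.8·52.1) / (16 + 14 + 2.8)
= -1398.92 / 32.8 = -42.65 mV

-43 mV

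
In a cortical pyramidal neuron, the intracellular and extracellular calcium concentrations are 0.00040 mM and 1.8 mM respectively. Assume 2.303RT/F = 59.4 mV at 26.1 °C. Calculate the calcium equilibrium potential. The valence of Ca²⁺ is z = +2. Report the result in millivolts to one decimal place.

108.5 mV

E = (59.4/z) · log₁₀([Ca²⁺]_out/[Ca²⁺]_in) with z = +2.
= (59.4/2) · log₁₀(1.8/0.00040) = 29.70 · log₁₀(4500)
= 29.70 · (3.6532) = 108.50 mV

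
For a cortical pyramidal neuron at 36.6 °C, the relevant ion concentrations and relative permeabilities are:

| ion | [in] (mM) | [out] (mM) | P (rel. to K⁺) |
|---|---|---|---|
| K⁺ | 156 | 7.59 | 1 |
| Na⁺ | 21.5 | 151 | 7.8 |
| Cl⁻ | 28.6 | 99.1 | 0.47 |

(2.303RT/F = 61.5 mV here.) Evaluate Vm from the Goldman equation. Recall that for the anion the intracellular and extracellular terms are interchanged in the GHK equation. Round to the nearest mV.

31 mV

Vm = 61.5 · log₁₀[(Σ P·[cation]ₒ + Σ P·[anion]ᵢ) / (Σ P·[cation]ᵢ + Σ P·[anion]ₒ)]
Numerator = 1×7.59 + 7.8×151 + 0.47×28.6 = 1199
Denominator = 1×156 + 7.8×21.5 + 0.47×99.1 = 370.3
Vm = 61.5 · log₁₀(3.2377) = 61.5 × (0.5102) = 31.38 mV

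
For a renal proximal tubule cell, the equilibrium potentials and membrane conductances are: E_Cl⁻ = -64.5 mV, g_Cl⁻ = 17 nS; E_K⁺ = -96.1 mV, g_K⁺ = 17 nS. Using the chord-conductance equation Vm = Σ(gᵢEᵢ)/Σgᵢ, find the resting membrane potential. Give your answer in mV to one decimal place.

Σ gᵢEᵢ = 17·(-64.5) + 17·(-96.1) = -2730.20
Σ gᵢ = 17 + 17 = 34
Vm = -2730.20 / 34 = -80.30 mV

-80.3 mV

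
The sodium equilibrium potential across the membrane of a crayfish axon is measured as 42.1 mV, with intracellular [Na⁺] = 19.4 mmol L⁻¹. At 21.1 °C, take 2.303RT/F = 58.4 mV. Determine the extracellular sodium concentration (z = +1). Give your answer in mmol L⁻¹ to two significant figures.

100 mmol L⁻¹

Nernst: E = (58.4/1) · log₁₀([out]/[in]), so log₁₀([out]/[in]) = 42.1 × 1 / 58.4 = 0.7209.
[out]/[in] = 10^(0.7209) = 5.259.
[out] = 5.259 × 19.4 = 102 mmol L⁻¹.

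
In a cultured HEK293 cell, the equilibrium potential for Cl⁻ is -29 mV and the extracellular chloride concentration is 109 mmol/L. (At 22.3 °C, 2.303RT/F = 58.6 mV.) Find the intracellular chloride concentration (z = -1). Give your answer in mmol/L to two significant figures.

35 mmol/L

Nernst: E = (58.6/-1) · log₁₀([out]/[in]), so log₁₀([out]/[in]) = -29.0 × -1 / 58.6 = 0.4949.
[out]/[in] = 10^(0.4949) = 3.125.
[in] = 109 / 3.125 = 34.88 mmol/L.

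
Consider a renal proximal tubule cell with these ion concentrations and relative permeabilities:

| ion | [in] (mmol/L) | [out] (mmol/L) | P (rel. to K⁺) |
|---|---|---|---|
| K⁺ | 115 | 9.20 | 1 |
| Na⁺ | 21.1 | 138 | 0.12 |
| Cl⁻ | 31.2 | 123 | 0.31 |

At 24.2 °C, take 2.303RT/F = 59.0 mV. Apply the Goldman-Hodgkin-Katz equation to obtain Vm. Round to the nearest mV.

Vm = 59.0 · log₁₀[(Σ P·[cation]ₒ + Σ P·[anion]ᵢ) / (Σ P·[cation]ᵢ + Σ P·[anion]ₒ)]
Numerator = 1×9.20 + 0.12×138 + 0.31×31.2 = 35.43
Denominator = 1×115 + 0.12×21.1 + 0.31×123 = 155.7
Vm = 59.0 · log₁₀(0.22762) = 59.0 × (-0.6428) = -37.92 mV

-38 mV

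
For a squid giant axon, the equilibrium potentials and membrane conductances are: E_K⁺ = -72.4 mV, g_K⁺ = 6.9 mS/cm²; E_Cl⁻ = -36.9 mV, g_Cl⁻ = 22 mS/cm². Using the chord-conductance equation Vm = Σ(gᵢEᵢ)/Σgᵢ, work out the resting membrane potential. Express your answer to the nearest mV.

-45 mV

Σ gᵢEᵢ = 6.9·(-72.4) + 22·(-36.9) = -1311.36
Σ gᵢ = 6.9 + 22 = 28.9
Vm = -1311.36 / 28.9 = -45.38 mV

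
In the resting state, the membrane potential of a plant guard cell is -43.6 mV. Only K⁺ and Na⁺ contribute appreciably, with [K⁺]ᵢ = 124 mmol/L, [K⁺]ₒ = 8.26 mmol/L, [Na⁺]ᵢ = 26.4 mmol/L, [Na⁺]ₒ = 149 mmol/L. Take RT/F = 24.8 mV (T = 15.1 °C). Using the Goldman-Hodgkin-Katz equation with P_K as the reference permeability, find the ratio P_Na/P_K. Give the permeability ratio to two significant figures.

Let α = P_Na/P_K. GHK: Vm = 24.8·ln[(Kₒ + α·Naₒ)/(Kᵢ + α·Naᵢ)].
e^(Vm/24.8) = e^(-43.6/24.8) = 0.17238
So 0.17238·(Kᵢ + α·Naᵢ) = Kₒ + α·Naₒ → α = (0.17238·124.0 − 8.26) / (149.0 − 0.17238·26.4)
α = (21.37 − 8.26) / (149.0 − 4.551) = 13.11/144.4 = 0.09079

0.091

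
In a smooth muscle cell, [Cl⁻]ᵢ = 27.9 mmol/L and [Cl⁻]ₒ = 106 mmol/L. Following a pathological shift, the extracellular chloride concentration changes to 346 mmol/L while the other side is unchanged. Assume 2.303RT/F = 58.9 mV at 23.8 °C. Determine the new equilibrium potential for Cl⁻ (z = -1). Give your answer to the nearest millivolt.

-64 mV

After the shift: [Cl⁻]_out = 346, [Cl⁻]_in = 27.9 mmol/L.
E_new = (58.9/-1)·log₁₀(346/27.9) = -58.90 · (1.0935) = -64.41 mV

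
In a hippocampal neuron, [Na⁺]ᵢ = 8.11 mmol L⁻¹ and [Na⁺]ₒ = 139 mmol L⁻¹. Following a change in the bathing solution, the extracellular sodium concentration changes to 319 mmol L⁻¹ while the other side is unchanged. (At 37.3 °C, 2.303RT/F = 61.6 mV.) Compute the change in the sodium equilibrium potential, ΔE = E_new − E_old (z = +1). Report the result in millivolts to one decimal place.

E_old = (61.6/1)·log₁₀(139/8.11) = 76.01 mV
E_new = (61.6/1)·log₁₀(319/8.11) = 98.24 mV
ΔE = 98.24 − (76.01) = 22.22 mV

22.2 mV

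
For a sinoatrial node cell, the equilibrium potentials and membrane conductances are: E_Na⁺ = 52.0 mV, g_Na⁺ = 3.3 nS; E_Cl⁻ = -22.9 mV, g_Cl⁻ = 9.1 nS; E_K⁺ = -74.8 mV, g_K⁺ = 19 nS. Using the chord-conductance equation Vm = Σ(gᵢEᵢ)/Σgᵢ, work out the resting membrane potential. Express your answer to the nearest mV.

Σ gᵢEᵢ = 3.3·(52.0) + 9.1·(-22.9) + 19·(-74.8) = -1457.99
Σ gᵢ = 3.3 + 9.1 + 19 = 31.4
Vm = -1457.99 / 31.4 = -46.43 mV

-46 mV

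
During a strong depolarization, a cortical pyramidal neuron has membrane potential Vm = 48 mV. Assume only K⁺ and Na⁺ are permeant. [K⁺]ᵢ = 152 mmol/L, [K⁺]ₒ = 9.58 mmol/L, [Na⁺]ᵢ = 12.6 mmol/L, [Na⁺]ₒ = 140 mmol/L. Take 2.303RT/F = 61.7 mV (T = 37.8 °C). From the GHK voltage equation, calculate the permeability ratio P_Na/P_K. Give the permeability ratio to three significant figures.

14.0

Let α = P_Na/P_K. GHK: Vm = 61.7·log₁₀[(Kₒ + α·Naₒ)/(Kᵢ + α·Naᵢ)].
10^(Vm/61.7) = 10^(48.0/61.7) = 5.9973
So 5.9973·(Kᵢ + α·Naᵢ) = Kₒ + α·Naₒ → α = (5.9973·152.0 − 9.58) / (140.0 − 5.9973·12.6)
α = (911.6 − 9.58) / (140.0 − 75.57) = 902/64.43 = 14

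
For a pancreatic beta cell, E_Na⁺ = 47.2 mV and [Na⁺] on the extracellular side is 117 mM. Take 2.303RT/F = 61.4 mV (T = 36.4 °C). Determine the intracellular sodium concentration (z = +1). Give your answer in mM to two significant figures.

Nernst: E = (61.4/1) · log₁₀([out]/[in]), so log₁₀([out]/[in]) = 47.2 × 1 / 61.4 = 0.7687.
[out]/[in] = 10^(0.7687) = 5.871.
[in] = 117 / 5.871 = 19.93 mM.

20 mM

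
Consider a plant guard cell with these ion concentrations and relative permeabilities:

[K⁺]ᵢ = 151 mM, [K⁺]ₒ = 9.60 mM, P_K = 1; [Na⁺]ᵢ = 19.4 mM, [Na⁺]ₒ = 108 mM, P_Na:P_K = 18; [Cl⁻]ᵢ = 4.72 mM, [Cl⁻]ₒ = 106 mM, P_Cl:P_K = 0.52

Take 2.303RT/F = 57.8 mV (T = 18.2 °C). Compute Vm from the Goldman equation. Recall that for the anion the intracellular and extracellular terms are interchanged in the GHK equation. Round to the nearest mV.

Vm = 57.8 · log₁₀[(Σ P·[cation]ₒ + Σ P·[anion]ᵢ) / (Σ P·[cation]ᵢ + Σ P·[anion]ₒ)]
Numerator = 1×9.60 + 18×108 + 0.52×4.72 = 1956
Denominator = 1×151 + 18×19.4 + 0.52×106 = 555.3
Vm = 57.8 · log₁₀(3.5224) = 57.8 × (0.5468) = 31.61 mV

32 mV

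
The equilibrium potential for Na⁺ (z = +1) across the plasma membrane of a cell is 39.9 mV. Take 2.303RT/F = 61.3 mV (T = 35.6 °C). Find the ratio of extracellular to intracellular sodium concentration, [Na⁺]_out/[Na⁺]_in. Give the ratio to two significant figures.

4.5

log₁₀([out]/[in]) = E·z/(61.3) = 39.9 × 1 / 61.3 = 0.6509
[out]/[in] = 10^(0.6509) = 4.476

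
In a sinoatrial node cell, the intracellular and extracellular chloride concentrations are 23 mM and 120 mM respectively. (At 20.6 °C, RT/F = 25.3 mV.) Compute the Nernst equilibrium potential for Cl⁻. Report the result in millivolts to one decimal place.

E = (25.3/z) · ln([Cl⁻]_out/[Cl⁻]_in) with z = -1.
For an anion, dividing by z = -1 reverses the sign.
= (25.3/-1) · ln(120/23) = -25.30 · ln(5.217)
= -25.30 · (1.6520) = -41.80 mV

-41.8 mV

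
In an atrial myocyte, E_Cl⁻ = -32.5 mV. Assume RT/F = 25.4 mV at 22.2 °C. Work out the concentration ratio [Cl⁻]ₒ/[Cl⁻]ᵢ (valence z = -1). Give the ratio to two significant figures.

ln([out]/[in]) = E·z/(25.4) = -32.5 × -1 / 25.4 = 1.2795
[out]/[in] = e^(1.2795) = 3.595

3.6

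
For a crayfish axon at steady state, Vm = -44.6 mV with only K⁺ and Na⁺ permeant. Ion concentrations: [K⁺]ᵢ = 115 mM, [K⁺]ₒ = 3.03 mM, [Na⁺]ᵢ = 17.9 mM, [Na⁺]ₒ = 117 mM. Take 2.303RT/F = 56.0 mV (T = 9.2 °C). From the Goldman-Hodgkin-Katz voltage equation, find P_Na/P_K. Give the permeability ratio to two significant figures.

Let α = P_Na/P_K. GHK: Vm = 56.0·log₁₀[(Kₒ + α·Naₒ)/(Kᵢ + α·Naᵢ)].
10^(Vm/56.0) = 10^(-44.6/56.0) = 0.1598
So 0.1598·(Kᵢ + α·Naᵢ) = Kₒ + α·Naₒ → α = (0.1598·115.0 − 3.03) / (117.0 − 0.1598·17.9)
α = (18.38 − 3.03) / (117.0 − 2.86) = 15.35/114.1 = 0.1345

0.13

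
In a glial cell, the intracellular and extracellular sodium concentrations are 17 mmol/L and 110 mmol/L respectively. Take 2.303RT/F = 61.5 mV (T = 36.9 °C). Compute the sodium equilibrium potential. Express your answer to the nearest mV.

E = (61.5/z) · log₁₀([Na⁺]_out/[Na⁺]_in) with z = +1.
= (61.5/1) · log₁₀(110/17) = 61.50 · log₁₀(6.471)
= 61.50 · (0.8109) = 49.87 mV

50 mV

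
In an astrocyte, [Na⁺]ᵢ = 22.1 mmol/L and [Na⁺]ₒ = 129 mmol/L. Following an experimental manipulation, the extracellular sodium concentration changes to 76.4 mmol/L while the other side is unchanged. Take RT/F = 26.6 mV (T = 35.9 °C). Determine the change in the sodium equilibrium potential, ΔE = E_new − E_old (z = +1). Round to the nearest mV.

-14 mV

E_old = (26.6/1)·ln(129/22.1) = 46.93 mV
E_new = (26.6/1)·ln(76.4/22.1) = 32.99 mV
ΔE = 32.99 − (46.93) = -13.93 mV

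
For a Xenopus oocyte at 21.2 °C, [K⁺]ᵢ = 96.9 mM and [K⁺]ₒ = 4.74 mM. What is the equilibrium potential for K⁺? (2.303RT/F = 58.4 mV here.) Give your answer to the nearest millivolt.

-77 mV

E = (58.4/z) · log₁₀([K⁺]_out/[K⁺]_in) with z = +1.
= (58.4/1) · log₁₀(4.74/96.9) = 58.40 · log₁₀(0.04892)
= 58.40 · (-1.3105) = -76.54 mV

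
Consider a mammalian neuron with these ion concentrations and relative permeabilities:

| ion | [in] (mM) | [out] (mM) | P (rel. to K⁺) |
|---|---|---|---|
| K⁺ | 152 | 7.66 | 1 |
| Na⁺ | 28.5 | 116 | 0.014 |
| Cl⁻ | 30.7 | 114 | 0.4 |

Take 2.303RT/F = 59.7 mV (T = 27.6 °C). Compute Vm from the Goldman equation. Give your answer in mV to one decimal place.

Vm = 59.7 · log₁₀[(Σ P·[cation]ₒ + Σ P·[anion]ᵢ) / (Σ P·[cation]ᵢ + Σ P·[anion]ₒ)]
Numerator = 1×7.66 + 0.014×116 + 0.4×30.7 = 21.56
Denominator = 1×152 + 0.014×28.5 + 0.4×114 = 198
Vm = 59.7 · log₁₀(0.10891) = 59.7 × (-0.9629) = -57.49 mV

-57.5 mV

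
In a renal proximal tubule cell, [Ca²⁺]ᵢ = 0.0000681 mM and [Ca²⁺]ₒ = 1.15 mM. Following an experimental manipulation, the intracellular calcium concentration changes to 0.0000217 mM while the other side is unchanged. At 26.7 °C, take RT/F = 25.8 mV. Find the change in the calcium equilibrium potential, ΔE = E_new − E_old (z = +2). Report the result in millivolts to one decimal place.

14.8 mV

E_old = (25.8/2)·ln(1.15/0.0000681) = 125.57 mV
E_new = (25.8/2)·ln(1.15/0.0000217) = 140.33 mV
ΔE = 140.33 − (125.57) = 14.75 mV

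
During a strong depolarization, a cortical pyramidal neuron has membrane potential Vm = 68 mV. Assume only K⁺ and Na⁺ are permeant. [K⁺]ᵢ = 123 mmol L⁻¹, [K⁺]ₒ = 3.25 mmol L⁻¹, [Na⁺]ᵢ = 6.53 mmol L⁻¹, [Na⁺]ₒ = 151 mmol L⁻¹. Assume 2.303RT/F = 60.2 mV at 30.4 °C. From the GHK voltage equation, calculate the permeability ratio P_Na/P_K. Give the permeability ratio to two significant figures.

26

Let α = P_Na/P_K. GHK: Vm = 60.2·log₁₀[(Kₒ + α·Naₒ)/(Kᵢ + α·Naᵢ)].
10^(Vm/60.2) = 10^(68.0/60.2) = 13.476
So 13.476·(Kᵢ + α·Naᵢ) = Kₒ + α·Naₒ → α = (13.476·123.0 − 3.25) / (151.0 − 13.476·6.53)
α = (1658 − 3.25) / (151.0 − 88) = 1654/63 = 26.26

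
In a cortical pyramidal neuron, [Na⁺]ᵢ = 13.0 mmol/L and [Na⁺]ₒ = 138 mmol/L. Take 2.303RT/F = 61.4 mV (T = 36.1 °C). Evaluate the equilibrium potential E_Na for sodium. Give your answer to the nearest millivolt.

63 mV

E = (61.4/z) · log₁₀([Na⁺]_out/[Na⁺]_in) with z = +1.
= (61.4/1) · log₁₀(138/13.0) = 61.40 · log₁₀(10.62)
= 61.40 · (1.0259) = 62.99 mV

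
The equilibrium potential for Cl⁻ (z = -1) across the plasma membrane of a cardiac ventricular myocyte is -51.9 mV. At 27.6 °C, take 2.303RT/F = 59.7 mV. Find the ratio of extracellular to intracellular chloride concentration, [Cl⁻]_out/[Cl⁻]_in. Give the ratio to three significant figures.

log₁₀([out]/[in]) = E·z/(59.7) = -51.9 × -1 / 59.7 = 0.8693
[out]/[in] = 10^(0.8693) = 7.402

7.40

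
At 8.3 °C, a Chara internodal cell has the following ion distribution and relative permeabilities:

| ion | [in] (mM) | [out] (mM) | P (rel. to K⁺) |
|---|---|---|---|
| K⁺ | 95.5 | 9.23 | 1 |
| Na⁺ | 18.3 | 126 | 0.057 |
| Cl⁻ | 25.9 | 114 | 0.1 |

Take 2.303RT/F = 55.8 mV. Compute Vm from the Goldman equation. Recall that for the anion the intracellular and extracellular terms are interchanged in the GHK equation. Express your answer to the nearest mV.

-42 mV

Vm = 55.8 · log₁₀[(Σ P·[cation]ₒ + Σ P·[anion]ᵢ) / (Σ P·[cation]ᵢ + Σ P·[anion]ₒ)]
Numerator = 1×9.23 + 0.057×126 + 0.1×25.9 = 19
Denominator = 1×95.5 + 0.057×18.3 + 0.1×114 = 107.9
Vm = 55.8 · log₁₀(0.17604) = 55.8 × (-0.7544) = -42.10 mV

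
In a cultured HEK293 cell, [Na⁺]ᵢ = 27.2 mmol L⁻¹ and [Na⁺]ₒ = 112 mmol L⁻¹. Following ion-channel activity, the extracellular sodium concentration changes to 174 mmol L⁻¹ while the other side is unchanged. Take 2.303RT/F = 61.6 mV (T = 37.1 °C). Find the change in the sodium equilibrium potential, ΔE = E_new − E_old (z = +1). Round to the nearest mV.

E_old = (61.6/1)·log₁₀(112/27.2) = 37.86 mV
E_new = (61.6/1)·log₁₀(174/27.2) = 49.65 mV
ΔE = 49.65 − (37.86) = 11.79 mV

12 mV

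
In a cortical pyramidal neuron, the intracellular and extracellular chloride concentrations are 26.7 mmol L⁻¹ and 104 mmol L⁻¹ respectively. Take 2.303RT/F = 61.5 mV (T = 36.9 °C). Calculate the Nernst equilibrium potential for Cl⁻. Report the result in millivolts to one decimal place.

-36.3 mV

E = (61.5/z) · log₁₀([Cl⁻]_out/[Cl⁻]_in) with z = -1.
For an anion, dividing by z = -1 reverses the sign.
= (61.5/-1) · log₁₀(104/26.7) = -61.50 · log₁₀(3.895)
= -61.50 · (0.5905) = -36.32 mV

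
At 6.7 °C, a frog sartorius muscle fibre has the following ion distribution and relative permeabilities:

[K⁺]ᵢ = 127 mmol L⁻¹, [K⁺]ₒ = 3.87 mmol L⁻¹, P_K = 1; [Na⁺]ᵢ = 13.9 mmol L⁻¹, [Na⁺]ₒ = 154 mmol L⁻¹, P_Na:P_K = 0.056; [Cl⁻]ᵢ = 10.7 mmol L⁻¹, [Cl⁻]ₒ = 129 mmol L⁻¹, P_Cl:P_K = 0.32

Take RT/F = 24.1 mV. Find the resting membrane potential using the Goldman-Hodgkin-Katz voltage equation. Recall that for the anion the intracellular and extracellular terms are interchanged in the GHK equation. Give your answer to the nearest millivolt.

-57 mV

Vm = 24.1 · ln[(Σ P·[cation]ₒ + Σ P·[anion]ᵢ) / (Σ P·[cation]ᵢ + Σ P·[anion]ₒ)]
Numerator = 1×3.87 + 0.056×154 + 0.32×10.7 = 15.92
Denominator = 1×127 + 0.056×13.9 + 0.32×129 = 169.1
Vm = 24.1 · ln(0.094157) = 24.1 × (-2.3628) = -56.94 mV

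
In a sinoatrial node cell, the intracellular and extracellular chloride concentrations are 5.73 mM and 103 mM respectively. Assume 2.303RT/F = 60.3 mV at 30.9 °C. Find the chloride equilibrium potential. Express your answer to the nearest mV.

-76 mV

E = (60.3/z) · log₁₀([Cl⁻]_out/[Cl⁻]_in) with z = -1.
For an anion, dividing by z = -1 reverses the sign.
= (60.3/-1) · log₁₀(103/5.73) = -60.30 · log₁₀(17.98)
= -60.30 · (1.2547) = -75.66 mV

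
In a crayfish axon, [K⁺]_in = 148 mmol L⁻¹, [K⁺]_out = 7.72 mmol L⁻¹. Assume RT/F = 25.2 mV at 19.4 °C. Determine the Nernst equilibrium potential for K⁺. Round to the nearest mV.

E = (25.2/z) · ln([K⁺]_out/[K⁺]_in) with z = +1.
= (25.2/1) · ln(7.72/148) = 25.20 · ln(0.05216)
= 25.20 · (-2.9534) = -74.43 mV

-74 mV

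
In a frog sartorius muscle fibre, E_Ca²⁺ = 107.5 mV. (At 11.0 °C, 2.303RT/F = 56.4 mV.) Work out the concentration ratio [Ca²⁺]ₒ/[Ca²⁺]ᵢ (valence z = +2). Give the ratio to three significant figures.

log₁₀([out]/[in]) = E·z/(56.4) = 107.5 × 2 / 56.4 = 3.8121
[out]/[in] = 10^(3.8121) = 6487

6490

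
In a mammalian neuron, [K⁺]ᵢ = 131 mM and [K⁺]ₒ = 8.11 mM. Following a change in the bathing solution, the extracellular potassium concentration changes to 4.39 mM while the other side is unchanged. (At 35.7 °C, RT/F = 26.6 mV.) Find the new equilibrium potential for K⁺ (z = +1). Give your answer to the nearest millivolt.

-90 mV

After the shift: [K⁺]_out = 4.39, [K⁺]_in = 131 mM.
E_new = (26.6/1)·ln(4.39/131) = 26.60 · (-3.3959) = -90.33 mV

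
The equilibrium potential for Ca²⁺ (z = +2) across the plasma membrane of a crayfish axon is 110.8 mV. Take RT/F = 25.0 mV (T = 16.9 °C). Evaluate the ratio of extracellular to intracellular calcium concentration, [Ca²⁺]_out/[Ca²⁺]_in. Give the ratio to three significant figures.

7070

ln([out]/[in]) = E·z/(25.0) = 110.8 × 2 / 25.0 = 8.8640
[out]/[in] = e^(8.8640) = 7073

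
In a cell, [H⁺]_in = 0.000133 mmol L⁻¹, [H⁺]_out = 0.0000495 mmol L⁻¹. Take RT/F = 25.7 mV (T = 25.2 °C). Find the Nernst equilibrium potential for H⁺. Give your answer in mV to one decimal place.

-25.4 mV

E = (25.7/z) · ln([H⁺]_out/[H⁺]_in) with z = +1.
= (25.7/1) · ln(0.0000495/0.000133) = 25.70 · ln(0.3722)
= 25.70 · (-0.9884) = -25.40 mV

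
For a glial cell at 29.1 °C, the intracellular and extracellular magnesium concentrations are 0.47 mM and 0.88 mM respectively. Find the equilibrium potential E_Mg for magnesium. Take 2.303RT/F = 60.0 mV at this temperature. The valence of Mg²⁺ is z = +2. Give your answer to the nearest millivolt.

8 mV

E = (60.0/z) · log₁₀([Mg²⁺]_out/[Mg²⁺]_in) with z = +2.
= (60.0/2) · log₁₀(0.88/0.47) = 30.00 · log₁₀(1.872)
= 30.00 · (0.2724) = 8.17 mV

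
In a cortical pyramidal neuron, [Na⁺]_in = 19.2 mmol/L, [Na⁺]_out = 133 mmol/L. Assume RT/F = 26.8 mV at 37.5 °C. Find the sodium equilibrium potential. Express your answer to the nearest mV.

E = (26.8/z) · ln([Na⁺]_out/[Na⁺]_in) with z = +1.
= (26.8/1) · ln(133/19.2) = 26.80 · ln(6.927)
= 26.80 · (1.9354) = 51.87 mV

52 mV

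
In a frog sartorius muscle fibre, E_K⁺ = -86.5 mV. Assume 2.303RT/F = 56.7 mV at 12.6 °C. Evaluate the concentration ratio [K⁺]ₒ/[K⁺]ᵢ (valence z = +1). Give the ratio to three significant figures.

0.0298

log₁₀([out]/[in]) = E·z/(56.7) = -86.5 × 1 / 56.7 = -1.5256
[out]/[in] = 10^(-1.5256) = 0.02981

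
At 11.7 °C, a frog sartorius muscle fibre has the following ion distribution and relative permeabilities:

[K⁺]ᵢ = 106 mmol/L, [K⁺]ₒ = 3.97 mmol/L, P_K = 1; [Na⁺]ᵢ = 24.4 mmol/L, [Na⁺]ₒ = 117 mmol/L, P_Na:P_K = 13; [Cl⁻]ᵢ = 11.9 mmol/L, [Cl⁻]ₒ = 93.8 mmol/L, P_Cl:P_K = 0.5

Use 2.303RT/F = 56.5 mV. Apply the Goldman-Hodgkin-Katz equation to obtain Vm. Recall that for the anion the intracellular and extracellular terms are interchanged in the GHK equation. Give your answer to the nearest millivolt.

Vm = 56.5 · log₁₀[(Σ P·[cation]ₒ + Σ P·[anion]ᵢ) / (Σ P·[cation]ᵢ + Σ P·[anion]ₒ)]
Numerator = 1×3.97 + 13×117 + 0.5×11.9 = 1531
Denominator = 1×106 + 13×24.4 + 0.5×93.8 = 470.1
Vm = 56.5 · log₁₀(3.2566) = 56.5 × (0.5128) = 28.97 mV

29 mV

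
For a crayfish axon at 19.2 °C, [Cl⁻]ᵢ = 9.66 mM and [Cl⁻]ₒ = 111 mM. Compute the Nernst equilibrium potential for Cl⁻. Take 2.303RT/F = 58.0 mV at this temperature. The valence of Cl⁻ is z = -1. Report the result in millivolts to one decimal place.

-61.5 mV

E = (58.0/z) · log₁₀([Cl⁻]_out/[Cl⁻]_in) with z = -1.
For an anion, dividing by z = -1 reverses the sign.
= (58.0/-1) · log₁₀(111/9.66) = -58.00 · log₁₀(11.49)
= -58.00 · (1.0603) = -61.50 mV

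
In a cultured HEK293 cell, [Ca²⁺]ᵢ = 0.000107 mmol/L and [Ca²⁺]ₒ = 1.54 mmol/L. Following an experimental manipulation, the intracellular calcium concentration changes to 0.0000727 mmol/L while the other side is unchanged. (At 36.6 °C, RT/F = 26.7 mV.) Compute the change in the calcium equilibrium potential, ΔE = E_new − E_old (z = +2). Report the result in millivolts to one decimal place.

E_old = (26.7/2)·ln(1.54/0.000107) = 127.82 mV
E_new = (26.7/2)·ln(1.54/0.0000727) = 132.98 mV
ΔE = 132.98 − (127.82) = 5.16 mV

5.2 mV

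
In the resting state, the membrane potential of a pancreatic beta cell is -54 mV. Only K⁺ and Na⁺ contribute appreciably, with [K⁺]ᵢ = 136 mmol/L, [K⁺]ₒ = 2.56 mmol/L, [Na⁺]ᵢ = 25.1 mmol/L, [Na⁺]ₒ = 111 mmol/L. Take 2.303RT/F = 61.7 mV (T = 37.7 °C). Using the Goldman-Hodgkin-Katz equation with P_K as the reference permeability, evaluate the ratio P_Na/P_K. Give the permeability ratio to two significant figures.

Let α = P_Na/P_K. GHK: Vm = 61.7·log₁₀[(Kₒ + α·Naₒ)/(Kᵢ + α·Naᵢ)].
10^(Vm/61.7) = 10^(-54.0/61.7) = 0.13329
So 0.13329·(Kᵢ + α·Naᵢ) = Kₒ + α·Naₒ → α = (0.13329·136.0 − 2.56) / (111.0 − 0.13329·25.1)
α = (18.13 − 2.56) / (111.0 − 3.346) = 15.57/107.7 = 0.1446

0.14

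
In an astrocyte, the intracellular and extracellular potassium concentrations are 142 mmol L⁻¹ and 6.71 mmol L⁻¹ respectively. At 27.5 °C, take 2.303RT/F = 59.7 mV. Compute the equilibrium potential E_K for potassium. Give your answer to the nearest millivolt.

-79 mV

E = (59.7/z) · log₁₀([K⁺]_out/[K⁺]_in) with z = +1.
= (59.7/1) · log₁₀(6.71/142) = 59.70 · log₁₀(0.04725)
= 59.70 · (-1.3256) = -79.14 mV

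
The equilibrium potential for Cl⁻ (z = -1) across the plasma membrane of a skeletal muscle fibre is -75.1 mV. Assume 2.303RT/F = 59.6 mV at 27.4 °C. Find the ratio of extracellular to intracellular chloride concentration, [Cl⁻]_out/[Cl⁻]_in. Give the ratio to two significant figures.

log₁₀([out]/[in]) = E·z/(59.6) = -75.1 × -1 / 59.6 = 1.2601
[out]/[in] = 10^(1.2601) = 18.2

18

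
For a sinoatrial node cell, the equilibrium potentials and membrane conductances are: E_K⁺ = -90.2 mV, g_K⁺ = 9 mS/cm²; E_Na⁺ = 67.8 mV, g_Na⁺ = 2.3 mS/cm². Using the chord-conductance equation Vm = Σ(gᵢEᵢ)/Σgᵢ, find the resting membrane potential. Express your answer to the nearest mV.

-58 mV

Σ gᵢEᵢ = 9·(-90.2) + 2.3·(67.8) = -655.86
Σ gᵢ = 9 + 2.3 = 11.3
Vm = -655.86 / 11.3 = -58.04 mV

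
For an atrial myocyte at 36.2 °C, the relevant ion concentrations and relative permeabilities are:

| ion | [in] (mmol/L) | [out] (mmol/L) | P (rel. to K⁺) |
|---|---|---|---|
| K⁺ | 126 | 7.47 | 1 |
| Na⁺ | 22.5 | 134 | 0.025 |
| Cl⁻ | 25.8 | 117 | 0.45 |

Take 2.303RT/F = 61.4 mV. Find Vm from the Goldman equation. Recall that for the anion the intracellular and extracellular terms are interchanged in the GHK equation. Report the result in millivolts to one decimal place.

Vm = 61.4 · log₁₀[(Σ P·[cation]ₒ + Σ P·[anion]ᵢ) / (Σ P·[cation]ᵢ + Σ P·[anion]ₒ)]
Numerator = 1×7.47 + 0.025×134 + 0.45×25.8 = 22.43
Denominator = 1×126 + 0.025×22.5 + 0.45×117 = 179.2
Vm = 61.4 · log₁₀(0.12516) = 61.4 × (-0.9025) = -55.42 mV

-55.4 mV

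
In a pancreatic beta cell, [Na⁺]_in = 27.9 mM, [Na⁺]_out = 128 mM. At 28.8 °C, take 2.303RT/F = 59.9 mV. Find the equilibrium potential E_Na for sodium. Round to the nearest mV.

E = (59.9/z) · log₁₀([Na⁺]_out/[Na⁺]_in) with z = +1.
= (59.9/1) · log₁₀(128/27.9) = 59.90 · log₁₀(4.588)
= 59.90 · (0.6616) = 39.63 mV

40 mV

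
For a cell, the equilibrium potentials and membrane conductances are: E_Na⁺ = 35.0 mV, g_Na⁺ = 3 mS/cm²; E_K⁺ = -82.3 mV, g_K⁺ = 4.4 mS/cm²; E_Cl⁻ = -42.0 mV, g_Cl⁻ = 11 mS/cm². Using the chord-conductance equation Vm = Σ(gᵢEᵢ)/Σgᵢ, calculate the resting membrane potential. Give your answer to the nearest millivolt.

Σ gᵢEᵢ = 3·(35.0) + 4.4·(-82.3) + 11·(-42.0) = -719.12
Σ gᵢ = 3 + 4.4 + 11 = 18.4
Vm = -719.12 / 18.4 = -39.08 mV

-39 mV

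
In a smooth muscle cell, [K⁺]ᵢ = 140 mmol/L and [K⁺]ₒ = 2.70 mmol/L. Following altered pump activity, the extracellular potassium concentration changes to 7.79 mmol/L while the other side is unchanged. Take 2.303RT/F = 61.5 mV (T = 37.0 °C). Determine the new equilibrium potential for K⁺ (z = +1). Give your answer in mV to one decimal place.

After the shift: [K⁺]_out = 7.79, [K⁺]_in = 140 mmol/L.
E_new = (61.5/1)·log₁₀(7.79/140) = 61.50 · (-1.2546) = -77.16 mV

-77.2 mV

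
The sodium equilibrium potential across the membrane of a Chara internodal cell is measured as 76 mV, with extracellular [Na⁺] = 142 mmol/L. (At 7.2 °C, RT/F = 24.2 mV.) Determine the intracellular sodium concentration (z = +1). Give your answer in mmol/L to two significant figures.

6.1 mmol/L

Nernst: E = (24.2/1) · ln([out]/[in]), so ln([out]/[in]) = 76.0 × 1 / 24.2 = 3.1405.
[out]/[in] = e^(3.1405) = 23.12.
[in] = 142 / 23.12 = 6.143 mmol/L.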